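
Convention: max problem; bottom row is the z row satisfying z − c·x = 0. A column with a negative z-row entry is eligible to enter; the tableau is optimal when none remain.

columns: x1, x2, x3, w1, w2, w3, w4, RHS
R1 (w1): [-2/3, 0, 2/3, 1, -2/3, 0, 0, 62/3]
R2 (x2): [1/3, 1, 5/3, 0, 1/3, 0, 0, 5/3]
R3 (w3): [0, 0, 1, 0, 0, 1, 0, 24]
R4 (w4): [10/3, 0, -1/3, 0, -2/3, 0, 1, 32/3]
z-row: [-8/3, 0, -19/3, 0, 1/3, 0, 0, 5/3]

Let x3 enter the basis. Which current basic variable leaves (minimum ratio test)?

x2

Column x3 entries and ratios — w1: (62/3)/(2/3) = 31; x2: (5/3)/(5/3) = 1; w3: 24/1 = 24; w4: -1/3 ≤ 0, skip.
Smallest ratio is 1 in the row of x2, so x2 leaves.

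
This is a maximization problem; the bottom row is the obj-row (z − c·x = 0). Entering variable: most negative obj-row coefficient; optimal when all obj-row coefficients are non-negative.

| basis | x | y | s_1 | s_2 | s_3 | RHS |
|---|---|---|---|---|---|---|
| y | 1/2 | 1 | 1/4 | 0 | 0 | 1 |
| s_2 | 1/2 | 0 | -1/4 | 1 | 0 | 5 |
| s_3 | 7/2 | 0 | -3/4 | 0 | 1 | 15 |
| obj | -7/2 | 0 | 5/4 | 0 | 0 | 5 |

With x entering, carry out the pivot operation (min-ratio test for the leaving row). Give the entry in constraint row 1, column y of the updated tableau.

2

Ratio test on column x — row 1: 1/(1/2) = 2; row 2: 5/(1/2) = 10; row 3: 15/(7/2) = 30/7. Minimum is 2 at row 1 (y leaves); pivot element 1/2.
Divide row 1 by 1/2; eliminate column x from the other rows.
In the new row 1, the y entry is the old entry divided by the pivot: 1/(1/2) = 2.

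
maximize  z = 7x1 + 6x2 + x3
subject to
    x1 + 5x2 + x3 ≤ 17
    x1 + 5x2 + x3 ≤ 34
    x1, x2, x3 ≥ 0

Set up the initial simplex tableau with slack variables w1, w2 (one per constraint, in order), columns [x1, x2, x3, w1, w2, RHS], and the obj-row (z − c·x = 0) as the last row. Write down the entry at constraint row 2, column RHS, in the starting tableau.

The RHS of constraint 2 is b_2 = 34.

34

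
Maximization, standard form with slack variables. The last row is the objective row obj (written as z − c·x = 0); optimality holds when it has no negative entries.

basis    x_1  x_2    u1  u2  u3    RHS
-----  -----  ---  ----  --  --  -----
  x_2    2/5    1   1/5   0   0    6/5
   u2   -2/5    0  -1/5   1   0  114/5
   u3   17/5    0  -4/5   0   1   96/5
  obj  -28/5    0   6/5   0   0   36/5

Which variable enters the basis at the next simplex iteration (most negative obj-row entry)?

x_1

Negative obj-row entries: x_1: -28/5.
The most negative is -28/5 in column x_1, so x_1 enters.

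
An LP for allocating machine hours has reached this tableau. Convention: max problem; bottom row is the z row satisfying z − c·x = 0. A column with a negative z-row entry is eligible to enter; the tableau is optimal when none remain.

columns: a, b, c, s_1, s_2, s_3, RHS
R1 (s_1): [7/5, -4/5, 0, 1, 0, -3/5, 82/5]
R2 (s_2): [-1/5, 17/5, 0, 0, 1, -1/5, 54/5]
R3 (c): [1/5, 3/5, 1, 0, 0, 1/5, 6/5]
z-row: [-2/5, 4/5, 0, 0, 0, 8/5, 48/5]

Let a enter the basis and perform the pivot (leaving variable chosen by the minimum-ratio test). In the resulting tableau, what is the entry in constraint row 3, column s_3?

Ratio test on column a — row 1: (82/5)/(7/5) = 82/7; row 2: entry -1/5 ≤ 0; row 3: (6/5)/(1/5) = 6. Minimum is 6 at row 3 (c leaves); pivot element 1/5.
Divide row 3 by 1/5; eliminate column a from the other rows.
In the new row 3, the s_3 entry is the old entry divided by the pivot: (1/5)/(1/5) = 1.

1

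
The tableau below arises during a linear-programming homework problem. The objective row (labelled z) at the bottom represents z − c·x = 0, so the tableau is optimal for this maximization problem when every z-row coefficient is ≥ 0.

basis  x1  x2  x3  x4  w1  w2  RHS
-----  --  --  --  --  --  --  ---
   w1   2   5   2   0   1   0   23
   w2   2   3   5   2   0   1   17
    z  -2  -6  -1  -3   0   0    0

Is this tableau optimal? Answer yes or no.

The z-row has a negative entry -6 in column x2, so it is not optimal.

no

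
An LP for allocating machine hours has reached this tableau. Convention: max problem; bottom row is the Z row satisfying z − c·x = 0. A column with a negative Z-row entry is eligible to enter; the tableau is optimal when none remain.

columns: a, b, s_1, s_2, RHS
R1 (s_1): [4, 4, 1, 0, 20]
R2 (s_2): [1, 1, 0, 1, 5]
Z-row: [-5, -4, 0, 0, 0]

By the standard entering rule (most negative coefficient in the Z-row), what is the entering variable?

Negative Z-row entries: a: -5, b: -4.
The most negative is -5 in column a, so a enters.

a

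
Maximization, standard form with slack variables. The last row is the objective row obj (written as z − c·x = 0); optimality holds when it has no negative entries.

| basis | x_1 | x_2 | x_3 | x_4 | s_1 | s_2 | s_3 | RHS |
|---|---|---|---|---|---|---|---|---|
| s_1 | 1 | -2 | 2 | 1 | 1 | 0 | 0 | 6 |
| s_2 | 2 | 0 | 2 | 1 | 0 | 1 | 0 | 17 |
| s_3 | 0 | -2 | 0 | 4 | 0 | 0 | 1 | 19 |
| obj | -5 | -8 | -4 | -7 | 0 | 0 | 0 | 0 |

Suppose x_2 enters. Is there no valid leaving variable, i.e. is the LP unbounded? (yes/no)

yes

Every constraint-row entry in column x_2 is ≤ 0, so increasing x_2 is unbounded.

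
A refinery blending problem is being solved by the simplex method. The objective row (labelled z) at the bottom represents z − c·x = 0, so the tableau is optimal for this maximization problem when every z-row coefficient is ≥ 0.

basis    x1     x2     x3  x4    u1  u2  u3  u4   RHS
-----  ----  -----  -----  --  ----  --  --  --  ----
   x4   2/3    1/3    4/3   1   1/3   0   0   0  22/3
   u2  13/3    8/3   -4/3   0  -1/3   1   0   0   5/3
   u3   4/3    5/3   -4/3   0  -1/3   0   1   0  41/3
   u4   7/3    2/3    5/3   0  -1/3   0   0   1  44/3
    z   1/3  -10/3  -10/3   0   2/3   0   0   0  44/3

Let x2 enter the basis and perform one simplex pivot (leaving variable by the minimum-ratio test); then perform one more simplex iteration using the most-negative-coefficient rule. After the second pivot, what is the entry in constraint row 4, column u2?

Ratio test on column x2 — row 1: (22/3)/(1/3) = 22; row 2: (5/3)/(8/3) = 5/8; row 3: (41/3)/(5/3) = 41/5; row 4: (44/3)/(2/3) = 22. Minimum is 5/8 at row 2 (u2 leaves); pivot element 8/3.
Divide row 2 by 8/3; eliminate column x2 from the other rows.
Second iteration: most negative z-row entry is -5 in column x3, so x3 enters.
Ratio test on column x3 — row 1: (57/8)/(3/2) = 19/4; row 2: entry -1/2 ≤ 0; row 3: entry -1/2 ≤ 0; row 4: (57/4)/2 = 57/8. Minimum is 19/4 at row 1 (x4 leaves); pivot element 3/2.
Divide row 1 by 3/2; eliminate column x3 from the other rows.
After both pivots, the entry at constraint row 4, column u2 is -1/12.

-1/12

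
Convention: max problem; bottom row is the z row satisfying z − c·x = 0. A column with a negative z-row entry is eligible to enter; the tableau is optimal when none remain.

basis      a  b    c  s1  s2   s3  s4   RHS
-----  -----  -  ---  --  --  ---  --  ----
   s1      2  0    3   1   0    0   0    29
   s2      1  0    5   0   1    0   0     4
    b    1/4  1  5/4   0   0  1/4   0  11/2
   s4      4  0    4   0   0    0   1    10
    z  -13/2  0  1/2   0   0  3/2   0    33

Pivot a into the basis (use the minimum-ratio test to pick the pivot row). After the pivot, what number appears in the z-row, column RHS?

Ratio test on column a — row 1: 29/2 = 29/2; row 2: 4/1 = 4; row 3: (11/2)/(1/4) = 22; row 4: 10/4 = 5/2. Minimum is 5/2 at row 4 (s4 leaves); pivot element 4.
Divide row 4 by 4; eliminate column a from the other rows.
z-row update in column RHS: 33 − (-13/2)·(5/2) = 197/4.

197/4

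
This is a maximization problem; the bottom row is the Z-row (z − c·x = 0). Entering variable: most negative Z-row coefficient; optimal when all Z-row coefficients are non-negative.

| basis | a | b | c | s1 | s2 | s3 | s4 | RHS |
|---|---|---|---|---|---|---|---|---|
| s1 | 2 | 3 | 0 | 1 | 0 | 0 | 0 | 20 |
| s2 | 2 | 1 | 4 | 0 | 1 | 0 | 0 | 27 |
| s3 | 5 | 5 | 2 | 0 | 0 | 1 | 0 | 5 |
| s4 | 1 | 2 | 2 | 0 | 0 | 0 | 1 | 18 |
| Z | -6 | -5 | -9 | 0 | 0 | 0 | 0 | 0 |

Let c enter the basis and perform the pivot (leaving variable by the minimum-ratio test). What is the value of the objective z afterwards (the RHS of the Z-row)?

Ratio test on column c — row 1: entry 0 ≤ 0; row 2: 27/4 = 27/4; row 3: 5/2 = 5/2; row 4: 18/2 = 9. Minimum is 5/2 at row 3 (s3 leaves); pivot element 2.
Pivot on row 3; the Z-row RHS becomes 0 − (-9)·(5/2) = 45/2.

45/2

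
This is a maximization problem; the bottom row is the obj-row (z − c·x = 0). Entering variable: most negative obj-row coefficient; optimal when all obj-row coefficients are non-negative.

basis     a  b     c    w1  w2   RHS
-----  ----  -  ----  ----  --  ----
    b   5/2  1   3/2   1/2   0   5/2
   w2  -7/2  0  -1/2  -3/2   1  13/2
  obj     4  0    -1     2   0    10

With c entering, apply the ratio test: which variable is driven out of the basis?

b

Column c entries and ratios — b: (5/2)/(3/2) = 5/3; w2: -1/2 ≤ 0, skip.
Smallest ratio is 5/3 in the row of b, so b leaves.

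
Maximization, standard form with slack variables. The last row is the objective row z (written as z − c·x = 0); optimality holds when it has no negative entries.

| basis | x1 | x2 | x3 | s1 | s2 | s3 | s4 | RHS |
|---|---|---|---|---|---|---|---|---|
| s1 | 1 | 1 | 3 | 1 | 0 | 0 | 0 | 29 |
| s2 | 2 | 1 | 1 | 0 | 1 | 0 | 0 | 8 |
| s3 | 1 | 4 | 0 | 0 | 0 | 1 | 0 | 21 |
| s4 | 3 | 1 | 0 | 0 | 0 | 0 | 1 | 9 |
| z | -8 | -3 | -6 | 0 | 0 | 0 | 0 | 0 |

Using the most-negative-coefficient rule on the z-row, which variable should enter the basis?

x1

Negative z-row entries: x1: -8, x2: -3, x3: -6.
The most negative is -8 in column x1, so x1 enters.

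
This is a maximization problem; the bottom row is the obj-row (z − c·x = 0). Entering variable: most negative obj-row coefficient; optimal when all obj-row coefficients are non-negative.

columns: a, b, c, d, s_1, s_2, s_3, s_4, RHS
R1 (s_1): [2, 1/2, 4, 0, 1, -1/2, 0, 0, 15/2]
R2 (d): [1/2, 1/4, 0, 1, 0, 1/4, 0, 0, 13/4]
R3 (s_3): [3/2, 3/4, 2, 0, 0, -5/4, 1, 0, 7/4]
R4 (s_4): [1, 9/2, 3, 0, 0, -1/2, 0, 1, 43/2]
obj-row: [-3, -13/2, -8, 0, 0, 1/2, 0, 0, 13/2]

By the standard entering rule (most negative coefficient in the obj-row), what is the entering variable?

c

Negative obj-row entries: a: -3, b: -13/2, c: -8.
The most negative is -8 in column c, so c enters.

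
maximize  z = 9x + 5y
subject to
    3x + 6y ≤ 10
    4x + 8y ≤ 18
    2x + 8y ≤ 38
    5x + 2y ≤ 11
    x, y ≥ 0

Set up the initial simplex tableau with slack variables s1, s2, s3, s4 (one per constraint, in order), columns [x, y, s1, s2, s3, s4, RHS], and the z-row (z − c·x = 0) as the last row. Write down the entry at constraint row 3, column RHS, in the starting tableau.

38

The RHS of constraint 3 is b_3 = 38.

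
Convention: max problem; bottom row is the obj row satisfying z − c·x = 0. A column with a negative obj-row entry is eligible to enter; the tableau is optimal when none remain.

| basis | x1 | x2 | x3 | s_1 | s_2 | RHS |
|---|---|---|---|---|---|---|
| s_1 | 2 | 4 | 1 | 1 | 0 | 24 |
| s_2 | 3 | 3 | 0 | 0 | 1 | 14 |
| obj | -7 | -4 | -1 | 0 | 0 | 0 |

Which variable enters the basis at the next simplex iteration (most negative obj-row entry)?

Negative obj-row entries: x1: -7, x2: -4, x3: -1.
The most negative is -7 in column x1, so x1 enters.

x1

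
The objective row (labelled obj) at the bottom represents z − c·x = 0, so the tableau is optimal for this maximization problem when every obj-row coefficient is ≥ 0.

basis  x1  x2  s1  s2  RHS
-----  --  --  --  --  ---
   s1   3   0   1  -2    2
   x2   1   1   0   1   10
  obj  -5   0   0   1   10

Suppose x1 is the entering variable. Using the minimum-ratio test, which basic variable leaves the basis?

Column x1 entries and ratios — s1: 2/3 = 2/3; x2: 10/1 = 10.
Smallest ratio is 2/3 in the row of s1, so s1 leaves.

s1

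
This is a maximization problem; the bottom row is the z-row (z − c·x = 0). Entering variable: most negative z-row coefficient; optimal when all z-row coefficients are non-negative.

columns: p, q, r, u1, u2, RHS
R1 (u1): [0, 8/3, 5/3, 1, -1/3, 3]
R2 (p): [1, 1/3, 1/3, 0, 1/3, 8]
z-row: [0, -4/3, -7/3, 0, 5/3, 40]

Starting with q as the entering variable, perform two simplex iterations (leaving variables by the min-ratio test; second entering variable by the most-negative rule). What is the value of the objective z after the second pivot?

Ratio test on column q — row 1: 3/(8/3) = 9/8; row 2: 8/(1/3) = 24. Minimum is 9/8 at row 1 (u1 leaves); pivot element 8/3.
Pivot on row 1; the z-row RHS becomes 40 − (-4/3)·(9/8) = 83/2.
Next entering variable (most negative z-row entry -3/2): r.
Ratio test on column r — row 1: (9/8)/(5/8) = 9/5; row 2: (61/8)/(1/8) = 61. Minimum is 9/5 at row 1 (q leaves); pivot element 5/8.
After the second pivot the z-row RHS is 83/2 − (-3/2)·(9/5) = 221/5.

221/5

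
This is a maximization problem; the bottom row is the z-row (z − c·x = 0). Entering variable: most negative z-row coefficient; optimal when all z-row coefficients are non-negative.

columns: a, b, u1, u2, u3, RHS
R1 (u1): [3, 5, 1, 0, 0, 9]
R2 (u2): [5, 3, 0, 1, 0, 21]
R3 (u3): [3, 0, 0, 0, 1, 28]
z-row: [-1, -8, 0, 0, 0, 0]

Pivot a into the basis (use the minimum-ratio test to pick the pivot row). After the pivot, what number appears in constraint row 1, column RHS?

Ratio test on column a — row 1: 9/3 = 3; row 2: 21/5 = 21/5; row 3: 28/3 = 28/3. Minimum is 3 at row 1 (u1 leaves); pivot element 3.
Divide row 1 by 3; eliminate column a from the other rows.
In the new row 1, the RHS entry is the old entry divided by the pivot: 9/3 = 3.

3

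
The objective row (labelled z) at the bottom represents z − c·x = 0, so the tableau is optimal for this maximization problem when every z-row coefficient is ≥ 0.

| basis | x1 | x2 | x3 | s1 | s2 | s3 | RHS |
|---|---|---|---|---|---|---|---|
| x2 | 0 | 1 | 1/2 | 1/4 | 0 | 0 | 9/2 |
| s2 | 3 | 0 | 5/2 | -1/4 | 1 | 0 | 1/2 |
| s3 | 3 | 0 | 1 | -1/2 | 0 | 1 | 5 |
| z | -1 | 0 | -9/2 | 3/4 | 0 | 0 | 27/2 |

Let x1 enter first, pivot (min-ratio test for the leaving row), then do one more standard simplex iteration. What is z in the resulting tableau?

72/5

Ratio test on column x1 — row 1: entry 0 ≤ 0; row 2: (1/2)/3 = 1/6; row 3: 5/3 = 5/3. Minimum is 1/6 at row 2 (s2 leaves); pivot element 3.
Pivot on row 2; the z-row RHS becomes 27/2 − (-1)·(1/6) = 41/3.
Next entering variable (most negative z-row entry -11/3): x3.
Ratio test on column x3 — row 1: (9/2)/(1/2) = 9; row 2: (1/6)/(5/6) = 1/5; row 3: entry -3/2 ≤ 0. Minimum is 1/5 at row 2 (x1 leaves); pivot element 5/6.
After the second pivot the z-row RHS is 41/3 − (-11/3)·(1/5) = 72/5.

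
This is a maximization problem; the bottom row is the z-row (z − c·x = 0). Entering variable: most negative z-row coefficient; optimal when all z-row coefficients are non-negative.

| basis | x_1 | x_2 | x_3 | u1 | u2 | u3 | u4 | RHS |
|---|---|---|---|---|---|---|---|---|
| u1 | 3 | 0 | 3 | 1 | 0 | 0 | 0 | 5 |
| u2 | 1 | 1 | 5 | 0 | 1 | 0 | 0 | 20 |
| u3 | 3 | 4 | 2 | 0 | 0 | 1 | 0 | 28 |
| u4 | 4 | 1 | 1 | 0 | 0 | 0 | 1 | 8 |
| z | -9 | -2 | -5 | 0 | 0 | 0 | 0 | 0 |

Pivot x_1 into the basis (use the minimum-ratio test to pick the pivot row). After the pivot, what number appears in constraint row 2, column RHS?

55/3

Ratio test on column x_1 — row 1: 5/3 = 5/3; row 2: 20/1 = 20; row 3: 28/3 = 28/3; row 4: 8/4 = 2. Minimum is 5/3 at row 1 (u1 leaves); pivot element 3.
Divide row 1 by 3; eliminate column x_1 from the other rows.
Row 2 update in column RHS: 20 − 1·(5/3) = 55/3.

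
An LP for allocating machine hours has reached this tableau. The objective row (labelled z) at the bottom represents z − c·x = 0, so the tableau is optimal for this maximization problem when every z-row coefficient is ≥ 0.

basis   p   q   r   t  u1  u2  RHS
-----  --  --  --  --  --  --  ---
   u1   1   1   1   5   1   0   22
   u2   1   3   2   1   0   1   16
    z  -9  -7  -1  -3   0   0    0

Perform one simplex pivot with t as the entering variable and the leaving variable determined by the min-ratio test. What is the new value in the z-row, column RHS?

Ratio test on column t — row 1: 22/5 = 22/5; row 2: 16/1 = 16. Minimum is 22/5 at row 1 (u1 leaves); pivot element 5.
Divide row 1 by 5; eliminate column t from the other rows.
z-row update in column RHS: 0 − (-3)·(22/5) = 66/5.

66/5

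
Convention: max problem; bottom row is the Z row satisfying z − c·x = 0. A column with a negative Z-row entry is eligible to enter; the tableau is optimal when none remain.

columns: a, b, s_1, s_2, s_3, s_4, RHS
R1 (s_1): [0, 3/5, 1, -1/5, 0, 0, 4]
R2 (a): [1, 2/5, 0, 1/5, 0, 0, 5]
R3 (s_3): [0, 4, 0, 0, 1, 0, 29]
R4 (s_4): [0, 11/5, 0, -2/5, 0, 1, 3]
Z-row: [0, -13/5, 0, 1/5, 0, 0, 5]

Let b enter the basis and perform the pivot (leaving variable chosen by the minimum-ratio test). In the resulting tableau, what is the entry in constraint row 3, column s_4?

-20/11

Ratio test on column b — row 1: 4/(3/5) = 20/3; row 2: 5/(2/5) = 25/2; row 3: 29/4 = 29/4; row 4: 3/(11/5) = 15/11. Minimum is 15/11 at row 4 (s_4 leaves); pivot element 11/5.
Divide row 4 by 11/5; eliminate column b from the other rows.
Row 3 update in column s_4: 0 − 4·(5/11) = -20/11.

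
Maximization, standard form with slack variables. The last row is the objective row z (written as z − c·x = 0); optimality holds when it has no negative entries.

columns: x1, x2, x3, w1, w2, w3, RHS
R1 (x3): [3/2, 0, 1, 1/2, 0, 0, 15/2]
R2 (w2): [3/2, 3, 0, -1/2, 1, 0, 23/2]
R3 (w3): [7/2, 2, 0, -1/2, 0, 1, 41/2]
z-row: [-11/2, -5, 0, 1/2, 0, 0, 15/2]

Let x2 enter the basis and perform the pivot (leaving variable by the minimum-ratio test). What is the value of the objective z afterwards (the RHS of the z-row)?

Ratio test on column x2 — row 1: entry 0 ≤ 0; row 2: (23/2)/3 = 23/6; row 3: (41/2)/2 = 41/4. Minimum is 23/6 at row 2 (w2 leaves); pivot element 3.
Pivot on row 2; the z-row RHS becomes 15/2 − (-5)·(23/6) = 80/3.

80/3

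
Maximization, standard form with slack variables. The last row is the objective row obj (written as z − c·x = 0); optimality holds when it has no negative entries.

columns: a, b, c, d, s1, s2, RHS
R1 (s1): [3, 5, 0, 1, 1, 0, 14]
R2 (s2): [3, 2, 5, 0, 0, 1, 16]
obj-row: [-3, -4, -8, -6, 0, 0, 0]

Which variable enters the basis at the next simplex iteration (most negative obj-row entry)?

Negative obj-row entries: a: -3, b: -4, c: -8, d: -6.
The most negative is -8 in column c, so c enters.

c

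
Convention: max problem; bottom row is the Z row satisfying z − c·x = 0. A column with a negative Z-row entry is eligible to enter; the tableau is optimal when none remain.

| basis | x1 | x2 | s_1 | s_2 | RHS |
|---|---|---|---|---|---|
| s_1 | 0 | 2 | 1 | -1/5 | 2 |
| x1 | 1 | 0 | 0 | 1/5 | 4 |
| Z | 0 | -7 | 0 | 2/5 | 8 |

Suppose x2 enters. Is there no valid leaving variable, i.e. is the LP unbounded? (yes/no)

no

Column x2 has positive entries in row(s) 1, so the ratio test bounds it — not unbounded.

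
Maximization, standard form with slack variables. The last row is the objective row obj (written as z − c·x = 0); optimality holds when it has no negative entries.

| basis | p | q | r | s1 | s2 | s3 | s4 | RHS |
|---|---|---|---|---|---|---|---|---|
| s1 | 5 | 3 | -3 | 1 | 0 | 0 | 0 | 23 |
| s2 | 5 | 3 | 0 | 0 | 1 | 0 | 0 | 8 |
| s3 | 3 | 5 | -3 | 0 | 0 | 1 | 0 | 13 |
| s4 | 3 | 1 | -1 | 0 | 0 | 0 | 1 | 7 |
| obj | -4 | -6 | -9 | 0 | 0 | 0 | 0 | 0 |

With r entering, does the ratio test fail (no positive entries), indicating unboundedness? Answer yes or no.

yes

Every constraint-row entry in column r is ≤ 0, so increasing r is unbounded.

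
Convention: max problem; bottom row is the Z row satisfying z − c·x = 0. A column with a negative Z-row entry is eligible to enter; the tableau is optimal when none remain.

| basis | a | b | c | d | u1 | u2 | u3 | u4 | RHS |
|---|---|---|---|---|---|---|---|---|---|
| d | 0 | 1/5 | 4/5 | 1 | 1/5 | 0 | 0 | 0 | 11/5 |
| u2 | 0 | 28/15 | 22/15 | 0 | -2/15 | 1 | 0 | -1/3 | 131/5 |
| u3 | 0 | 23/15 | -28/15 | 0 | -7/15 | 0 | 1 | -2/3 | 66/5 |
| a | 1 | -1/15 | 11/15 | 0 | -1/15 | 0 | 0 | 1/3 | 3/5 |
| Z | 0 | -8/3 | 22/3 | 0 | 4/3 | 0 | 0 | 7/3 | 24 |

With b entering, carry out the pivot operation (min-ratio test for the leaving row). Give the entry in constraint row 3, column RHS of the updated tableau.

198/23

Ratio test on column b — row 1: (11/5)/(1/5) = 11; row 2: (131/5)/(28/15) = 393/28; row 3: (66/5)/(23/15) = 198/23; row 4: entry -1/15 ≤ 0. Minimum is 198/23 at row 3 (u3 leaves); pivot element 23/15.
Divide row 3 by 23/15; eliminate column b from the other rows.
In the new row 3, the RHS entry is the old entry divided by the pivot: (66/5)/(23/15) = 198/23.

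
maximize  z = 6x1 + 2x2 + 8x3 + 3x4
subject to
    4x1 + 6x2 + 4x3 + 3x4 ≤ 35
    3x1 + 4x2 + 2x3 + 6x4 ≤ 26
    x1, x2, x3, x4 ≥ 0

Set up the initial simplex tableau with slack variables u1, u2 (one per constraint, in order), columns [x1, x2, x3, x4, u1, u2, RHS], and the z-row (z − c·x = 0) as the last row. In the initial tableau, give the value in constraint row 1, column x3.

Constraint 1 has coefficient 4 on x3.

4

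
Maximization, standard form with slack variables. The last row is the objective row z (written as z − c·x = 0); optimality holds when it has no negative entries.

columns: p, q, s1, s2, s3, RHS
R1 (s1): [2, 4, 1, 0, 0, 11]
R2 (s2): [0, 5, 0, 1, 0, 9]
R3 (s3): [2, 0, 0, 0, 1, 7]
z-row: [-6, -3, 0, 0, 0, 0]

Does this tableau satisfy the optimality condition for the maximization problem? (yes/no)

The z-row has a negative entry -6 in column p, so it is not optimal.

no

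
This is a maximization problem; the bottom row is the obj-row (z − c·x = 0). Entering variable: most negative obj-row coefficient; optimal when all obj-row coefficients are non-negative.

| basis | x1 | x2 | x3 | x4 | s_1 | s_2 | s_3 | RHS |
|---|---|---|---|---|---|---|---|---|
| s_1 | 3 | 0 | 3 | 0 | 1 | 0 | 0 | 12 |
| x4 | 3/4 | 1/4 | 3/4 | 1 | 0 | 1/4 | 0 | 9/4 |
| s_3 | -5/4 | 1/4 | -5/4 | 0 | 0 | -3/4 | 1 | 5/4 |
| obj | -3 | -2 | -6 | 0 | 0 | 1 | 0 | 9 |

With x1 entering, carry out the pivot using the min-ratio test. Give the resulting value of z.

Ratio test on column x1 — row 1: 12/3 = 4; row 2: (9/4)/(3/4) = 3; row 3: entry -5/4 ≤ 0. Minimum is 3 at row 2 (x4 leaves); pivot element 3/4.
Pivot on row 2; the obj-row RHS becomes 9 − (-3)·3 = 18.

18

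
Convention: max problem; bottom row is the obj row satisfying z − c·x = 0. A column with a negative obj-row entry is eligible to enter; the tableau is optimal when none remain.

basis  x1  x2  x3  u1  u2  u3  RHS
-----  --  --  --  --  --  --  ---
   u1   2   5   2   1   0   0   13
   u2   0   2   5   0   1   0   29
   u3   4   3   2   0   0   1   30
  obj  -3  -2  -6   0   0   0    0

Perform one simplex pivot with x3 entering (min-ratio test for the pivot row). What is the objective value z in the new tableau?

Ratio test on column x3 — row 1: 13/2 = 13/2; row 2: 29/5 = 29/5; row 3: 30/2 = 15. Minimum is 29/5 at row 2 (u2 leaves); pivot element 5.
Pivot on row 2; the obj-row RHS becomes 0 − (-6)·(29/5) = 174/5.

174/5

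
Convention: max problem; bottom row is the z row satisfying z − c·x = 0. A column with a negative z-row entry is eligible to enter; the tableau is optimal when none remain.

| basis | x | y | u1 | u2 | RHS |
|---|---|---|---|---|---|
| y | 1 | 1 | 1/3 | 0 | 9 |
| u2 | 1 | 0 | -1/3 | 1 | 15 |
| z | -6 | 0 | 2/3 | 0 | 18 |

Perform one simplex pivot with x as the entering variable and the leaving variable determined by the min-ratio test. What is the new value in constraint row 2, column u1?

-2/3

Ratio test on column x — row 1: 9/1 = 9; row 2: 15/1 = 15. Minimum is 9 at row 1 (y leaves); pivot element 1.
Divide row 1 by 1; eliminate column x from the other rows.
Row 2 update in column u1: -1/3 − 1·(1/3) = -2/3.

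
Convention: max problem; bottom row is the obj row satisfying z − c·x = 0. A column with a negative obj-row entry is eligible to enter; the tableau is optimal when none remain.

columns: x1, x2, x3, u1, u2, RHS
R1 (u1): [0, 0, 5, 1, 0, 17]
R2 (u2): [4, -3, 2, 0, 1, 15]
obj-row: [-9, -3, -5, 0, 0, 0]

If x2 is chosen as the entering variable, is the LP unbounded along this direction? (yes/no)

Every constraint-row entry in column x2 is ≤ 0, so increasing x2 is unbounded.

yes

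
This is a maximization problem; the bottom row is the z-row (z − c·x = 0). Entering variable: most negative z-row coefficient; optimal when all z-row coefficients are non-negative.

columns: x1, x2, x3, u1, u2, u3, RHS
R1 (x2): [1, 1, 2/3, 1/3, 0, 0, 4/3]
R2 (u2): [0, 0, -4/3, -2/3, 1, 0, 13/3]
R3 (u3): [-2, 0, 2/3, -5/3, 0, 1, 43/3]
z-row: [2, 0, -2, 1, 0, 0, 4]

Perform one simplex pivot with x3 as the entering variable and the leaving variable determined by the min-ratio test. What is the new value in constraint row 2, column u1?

Ratio test on column x3 — row 1: (4/3)/(2/3) = 2; row 2: entry -4/3 ≤ 0; row 3: (43/3)/(2/3) = 43/2. Minimum is 2 at row 1 (x2 leaves); pivot element 2/3.
Divide row 1 by 2/3; eliminate column x3 from the other rows.
Row 2 update in column u1: -2/3 − (-4/3)·(1/2) = 0.

0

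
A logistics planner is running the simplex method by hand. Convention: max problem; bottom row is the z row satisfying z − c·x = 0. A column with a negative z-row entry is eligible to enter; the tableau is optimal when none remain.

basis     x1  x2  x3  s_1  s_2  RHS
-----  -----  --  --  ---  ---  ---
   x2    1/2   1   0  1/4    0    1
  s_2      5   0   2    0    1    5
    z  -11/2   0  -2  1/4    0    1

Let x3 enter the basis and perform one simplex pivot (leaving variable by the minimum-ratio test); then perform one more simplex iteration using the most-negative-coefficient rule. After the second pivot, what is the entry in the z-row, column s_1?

1/4

Ratio test on column x3 — row 1: entry 0 ≤ 0; row 2: 5/2 = 5/2. Minimum is 5/2 at row 2 (s_2 leaves); pivot element 2.
Divide row 2 by 2; eliminate column x3 from the other rows.
Second iteration: most negative z-row entry is -1/2 in column x1, so x1 enters.
Ratio test on column x1 — row 1: 1/(1/2) = 2; row 2: (5/2)/(5/2) = 1. Minimum is 1 at row 2 (x3 leaves); pivot element 5/2.
Divide row 2 by 5/2; eliminate column x1 from the other rows.
After both pivots, the entry at the z-row, column s_1 is 1/4.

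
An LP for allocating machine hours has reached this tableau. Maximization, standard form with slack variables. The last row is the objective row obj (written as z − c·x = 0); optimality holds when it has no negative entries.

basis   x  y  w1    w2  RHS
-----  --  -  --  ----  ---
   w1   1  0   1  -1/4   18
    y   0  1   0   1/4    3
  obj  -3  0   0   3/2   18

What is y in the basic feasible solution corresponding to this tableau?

y is basic (row 2); its value is the RHS of that row, 3.

3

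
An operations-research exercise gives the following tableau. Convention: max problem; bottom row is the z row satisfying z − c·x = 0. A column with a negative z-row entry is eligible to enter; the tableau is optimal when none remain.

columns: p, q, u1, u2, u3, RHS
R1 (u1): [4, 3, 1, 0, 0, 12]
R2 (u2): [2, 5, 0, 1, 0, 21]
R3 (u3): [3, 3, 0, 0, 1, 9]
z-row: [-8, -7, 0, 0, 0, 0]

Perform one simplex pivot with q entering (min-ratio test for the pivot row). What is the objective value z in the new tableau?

21

Ratio test on column q — row 1: 12/3 = 4; row 2: 21/5 = 21/5; row 3: 9/3 = 3. Minimum is 3 at row 3 (u3 leaves); pivot element 3.
Pivot on row 3; the z-row RHS becomes 0 − (-7)·3 = 21.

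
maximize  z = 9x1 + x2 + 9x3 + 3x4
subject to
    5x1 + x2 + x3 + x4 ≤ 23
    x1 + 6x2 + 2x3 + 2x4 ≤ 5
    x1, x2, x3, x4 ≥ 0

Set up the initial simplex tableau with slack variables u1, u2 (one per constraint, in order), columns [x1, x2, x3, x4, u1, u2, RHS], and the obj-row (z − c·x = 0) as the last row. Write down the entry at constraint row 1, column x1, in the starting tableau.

Constraint 1 has coefficient 5 on x1.

5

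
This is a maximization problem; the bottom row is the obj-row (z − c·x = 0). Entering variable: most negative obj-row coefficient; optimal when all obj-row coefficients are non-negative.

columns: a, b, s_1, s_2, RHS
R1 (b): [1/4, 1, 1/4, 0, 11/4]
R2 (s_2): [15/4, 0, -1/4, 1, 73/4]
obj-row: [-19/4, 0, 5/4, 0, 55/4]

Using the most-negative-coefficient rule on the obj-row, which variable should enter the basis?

a

Negative obj-row entries: a: -19/4.
The most negative is -19/4 in column a, so a enters.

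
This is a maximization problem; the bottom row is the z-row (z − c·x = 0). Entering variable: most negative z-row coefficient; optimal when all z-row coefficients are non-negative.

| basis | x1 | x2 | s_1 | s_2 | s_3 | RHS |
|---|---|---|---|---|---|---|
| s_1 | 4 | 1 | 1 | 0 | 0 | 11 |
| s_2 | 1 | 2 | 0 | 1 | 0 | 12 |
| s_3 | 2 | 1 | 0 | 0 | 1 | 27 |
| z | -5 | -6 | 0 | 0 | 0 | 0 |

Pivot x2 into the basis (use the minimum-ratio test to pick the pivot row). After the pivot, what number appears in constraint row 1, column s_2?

Ratio test on column x2 — row 1: 11/1 = 11; row 2: 12/2 = 6; row 3: 27/1 = 27. Minimum is 6 at row 2 (s_2 leaves); pivot element 2.
Divide row 2 by 2; eliminate column x2 from the other rows.
Row 1 update in column s_2: 0 − 1·(1/2) = -1/2.

-1/2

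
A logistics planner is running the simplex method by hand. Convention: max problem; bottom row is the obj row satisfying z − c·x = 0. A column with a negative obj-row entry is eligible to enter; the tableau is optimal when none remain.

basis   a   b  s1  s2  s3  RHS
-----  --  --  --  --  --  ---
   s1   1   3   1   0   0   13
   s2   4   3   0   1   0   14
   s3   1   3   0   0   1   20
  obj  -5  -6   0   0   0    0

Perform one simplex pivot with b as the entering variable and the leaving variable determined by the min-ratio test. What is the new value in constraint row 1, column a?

Ratio test on column b — row 1: 13/3 = 13/3; row 2: 14/3 = 14/3; row 3: 20/3 = 20/3. Minimum is 13/3 at row 1 (s1 leaves); pivot element 3.
Divide row 1 by 3; eliminate column b from the other rows.
In the new row 1, the a entry is the old entry divided by the pivot: 1/3 = 1/3.

1/3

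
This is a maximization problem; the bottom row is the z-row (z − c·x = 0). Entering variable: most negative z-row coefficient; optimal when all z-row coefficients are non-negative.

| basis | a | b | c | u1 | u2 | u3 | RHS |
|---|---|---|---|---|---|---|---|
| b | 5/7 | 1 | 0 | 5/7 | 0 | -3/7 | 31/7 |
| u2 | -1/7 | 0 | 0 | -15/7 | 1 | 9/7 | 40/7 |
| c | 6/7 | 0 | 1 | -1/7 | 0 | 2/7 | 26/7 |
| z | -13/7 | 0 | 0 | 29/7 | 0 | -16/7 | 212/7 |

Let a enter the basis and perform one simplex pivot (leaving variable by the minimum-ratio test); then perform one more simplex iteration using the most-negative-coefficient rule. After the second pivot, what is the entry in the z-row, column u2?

Ratio test on column a — row 1: (31/7)/(5/7) = 31/5; row 2: entry -1/7 ≤ 0; row 3: (26/7)/(6/7) = 13/3. Minimum is 13/3 at row 3 (c leaves); pivot element 6/7.
Divide row 3 by 6/7; eliminate column a from the other rows.
Second iteration: most negative z-row entry is -5/3 in column u3, so u3 enters.
Ratio test on column u3 — row 1: entry -2/3 ≤ 0; row 2: (19/3)/(4/3) = 19/4; row 3: (13/3)/(1/3) = 13. Minimum is 19/4 at row 2 (u2 leaves); pivot element 4/3.
Divide row 2 by 4/3; eliminate column u3 from the other rows.
After both pivots, the entry at the z-row, column u2 is 5/4.

5/4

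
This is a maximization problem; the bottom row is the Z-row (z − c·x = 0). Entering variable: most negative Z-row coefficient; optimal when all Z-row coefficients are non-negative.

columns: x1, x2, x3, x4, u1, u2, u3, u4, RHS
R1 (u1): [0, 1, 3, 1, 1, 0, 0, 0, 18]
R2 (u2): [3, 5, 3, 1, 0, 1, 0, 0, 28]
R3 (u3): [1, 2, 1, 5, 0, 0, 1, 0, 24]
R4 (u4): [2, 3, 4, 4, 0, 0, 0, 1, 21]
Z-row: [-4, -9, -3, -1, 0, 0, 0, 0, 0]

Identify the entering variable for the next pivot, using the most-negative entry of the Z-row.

x2

Negative Z-row entries: x1: -4, x2: -9, x3: -3, x4: -1.
The most negative is -9 in column x2, so x2 enters.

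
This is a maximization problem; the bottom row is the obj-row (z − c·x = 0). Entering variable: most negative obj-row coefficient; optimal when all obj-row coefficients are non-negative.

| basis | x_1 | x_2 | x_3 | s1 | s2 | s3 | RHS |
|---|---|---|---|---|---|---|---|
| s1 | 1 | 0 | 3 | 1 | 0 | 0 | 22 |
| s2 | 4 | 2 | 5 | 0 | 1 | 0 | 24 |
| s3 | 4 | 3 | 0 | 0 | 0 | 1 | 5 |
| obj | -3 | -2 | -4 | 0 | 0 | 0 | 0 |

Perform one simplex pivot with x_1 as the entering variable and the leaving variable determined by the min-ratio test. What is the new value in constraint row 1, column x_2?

-3/4

Ratio test on column x_1 — row 1: 22/1 = 22; row 2: 24/4 = 6; row 3: 5/4 = 5/4. Minimum is 5/4 at row 3 (s3 leaves); pivot element 4.
Divide row 3 by 4; eliminate column x_1 from the other rows.
Row 1 update in column x_2: 0 − 1·(3/4) = -3/4.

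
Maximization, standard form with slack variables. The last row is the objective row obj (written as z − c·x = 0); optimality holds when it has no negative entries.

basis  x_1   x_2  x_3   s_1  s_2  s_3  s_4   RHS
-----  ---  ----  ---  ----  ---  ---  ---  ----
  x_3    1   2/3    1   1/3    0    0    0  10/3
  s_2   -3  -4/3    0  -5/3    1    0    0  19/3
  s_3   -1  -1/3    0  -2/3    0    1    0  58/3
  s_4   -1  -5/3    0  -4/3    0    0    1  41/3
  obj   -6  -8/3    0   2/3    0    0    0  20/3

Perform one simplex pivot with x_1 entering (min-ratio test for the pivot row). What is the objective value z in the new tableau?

Ratio test on column x_1 — row 1: (10/3)/1 = 10/3; row 2: entry -3 ≤ 0; row 3: entry -1 ≤ 0; row 4: entry -1 ≤ 0. Minimum is 10/3 at row 1 (x_3 leaves); pivot element 1.
Pivot on row 1; the obj-row RHS becomes 20/3 − (-6)·(10/3) = 80/3.

80/3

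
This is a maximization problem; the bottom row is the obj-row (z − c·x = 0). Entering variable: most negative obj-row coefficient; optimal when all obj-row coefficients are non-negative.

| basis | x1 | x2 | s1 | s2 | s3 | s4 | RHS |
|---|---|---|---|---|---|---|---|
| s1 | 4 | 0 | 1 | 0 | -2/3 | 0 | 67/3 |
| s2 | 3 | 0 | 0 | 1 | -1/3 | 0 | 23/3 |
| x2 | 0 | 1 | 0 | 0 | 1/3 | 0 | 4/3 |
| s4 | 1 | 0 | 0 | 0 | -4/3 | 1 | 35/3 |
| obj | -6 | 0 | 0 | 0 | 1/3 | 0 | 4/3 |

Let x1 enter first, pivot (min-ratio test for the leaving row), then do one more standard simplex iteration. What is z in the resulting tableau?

Ratio test on column x1 — row 1: (67/3)/4 = 67/12; row 2: (23/3)/3 = 23/9; row 3: entry 0 ≤ 0; row 4: (35/3)/1 = 35/3. Minimum is 23/9 at row 2 (s2 leaves); pivot element 3.
Pivot on row 2; the obj-row RHS becomes 4/3 − (-6)·(23/9) = 50/3.
Next entering variable (most negative obj-row entry -1/3): s3.
Ratio test on column s3 — row 1: entry -2/9 ≤ 0; row 2: entry -1/9 ≤ 0; row 3: (4/3)/(1/3) = 4; row 4: entry -11/9 ≤ 0. Minimum is 4 at row 3 (x2 leaves); pivot element 1/3.
After the second pivot the obj-row RHS is 50/3 − (-1/3)·4 = 18.

18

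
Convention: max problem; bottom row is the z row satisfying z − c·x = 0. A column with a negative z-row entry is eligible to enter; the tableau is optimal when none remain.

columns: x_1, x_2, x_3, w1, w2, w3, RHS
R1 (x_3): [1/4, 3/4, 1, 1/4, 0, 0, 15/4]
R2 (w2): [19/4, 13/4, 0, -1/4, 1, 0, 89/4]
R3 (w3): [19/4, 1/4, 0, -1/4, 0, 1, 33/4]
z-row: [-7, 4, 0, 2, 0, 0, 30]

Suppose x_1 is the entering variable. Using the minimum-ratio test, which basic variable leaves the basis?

w3

Column x_1 entries and ratios — x_3: (15/4)/(1/4) = 15; w2: (89/4)/(19/4) = 89/19; w3: (33/4)/(19/4) = 33/19.
Smallest ratio is 33/19 in the row of w3, so w3 leaves.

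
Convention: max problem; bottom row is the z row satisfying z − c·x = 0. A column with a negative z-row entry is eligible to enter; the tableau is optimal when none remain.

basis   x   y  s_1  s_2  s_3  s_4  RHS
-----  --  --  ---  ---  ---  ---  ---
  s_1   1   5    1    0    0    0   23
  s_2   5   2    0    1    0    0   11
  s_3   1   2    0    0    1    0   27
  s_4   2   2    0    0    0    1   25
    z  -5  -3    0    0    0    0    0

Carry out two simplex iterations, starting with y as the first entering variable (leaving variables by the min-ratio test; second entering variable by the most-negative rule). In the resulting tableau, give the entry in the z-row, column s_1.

5/23

Ratio test on column y — row 1: 23/5 = 23/5; row 2: 11/2 = 11/2; row 3: 27/2 = 27/2; row 4: 25/2 = 25/2. Minimum is 23/5 at row 1 (s_1 leaves); pivot element 5.
Divide row 1 by 5; eliminate column y from the other rows.
Second iteration: most negative z-row entry is -22/5 in column x, so x enters.
Ratio test on column x — row 1: (23/5)/(1/5) = 23; row 2: (9/5)/(23/5) = 9/23; row 3: (89/5)/(3/5) = 89/3; row 4: (79/5)/(8/5) = 79/8. Minimum is 9/23 at row 2 (s_2 leaves); pivot element 23/5.
Divide row 2 by 23/5; eliminate column x from the other rows.
After both pivots, the entry at the z-row, column s_1 is 5/23.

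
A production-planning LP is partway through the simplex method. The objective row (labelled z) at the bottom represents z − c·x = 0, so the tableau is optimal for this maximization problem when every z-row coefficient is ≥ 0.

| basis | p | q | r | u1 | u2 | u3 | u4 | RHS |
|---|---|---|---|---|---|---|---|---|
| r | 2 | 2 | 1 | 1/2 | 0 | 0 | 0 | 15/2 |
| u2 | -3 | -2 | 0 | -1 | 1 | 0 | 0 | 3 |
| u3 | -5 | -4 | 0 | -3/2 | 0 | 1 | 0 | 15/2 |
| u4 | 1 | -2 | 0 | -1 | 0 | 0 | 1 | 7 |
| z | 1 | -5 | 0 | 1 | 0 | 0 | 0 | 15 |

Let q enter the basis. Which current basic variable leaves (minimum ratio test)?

Column q entries and ratios — r: (15/2)/2 = 15/4; u2: -2 ≤ 0, skip; u3: -4 ≤ 0, skip; u4: -2 ≤ 0, skip.
Smallest ratio is 15/4 in the row of r, so r leaves.

r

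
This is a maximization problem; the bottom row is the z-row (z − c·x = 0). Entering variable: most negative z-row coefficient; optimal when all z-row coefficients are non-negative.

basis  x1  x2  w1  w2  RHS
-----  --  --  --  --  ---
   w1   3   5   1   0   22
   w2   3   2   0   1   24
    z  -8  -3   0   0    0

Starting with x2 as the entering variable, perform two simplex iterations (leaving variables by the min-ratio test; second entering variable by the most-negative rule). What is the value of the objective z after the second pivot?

176/3

Ratio test on column x2 — row 1: 22/5 = 22/5; row 2: 24/2 = 12. Minimum is 22/5 at row 1 (w1 leaves); pivot element 5.
Pivot on row 1; the z-row RHS becomes 0 − (-3)·(22/5) = 66/5.
Next entering variable (most negative z-row entry -31/5): x1.
Ratio test on column x1 — row 1: (22/5)/(3/5) = 22/3; row 2: (76/5)/(9/5) = 76/9. Minimum is 22/3 at row 1 (x2 leaves); pivot element 3/5.
After the second pivot the z-row RHS is 66/5 − (-31/5)·(22/3) = 176/3.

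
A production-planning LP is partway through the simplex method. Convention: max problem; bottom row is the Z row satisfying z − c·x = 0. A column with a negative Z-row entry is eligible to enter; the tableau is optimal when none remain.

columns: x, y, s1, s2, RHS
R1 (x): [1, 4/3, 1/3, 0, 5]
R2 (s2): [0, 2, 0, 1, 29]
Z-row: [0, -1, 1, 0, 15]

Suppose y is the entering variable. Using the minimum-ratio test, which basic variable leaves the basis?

Column y entries and ratios — x: 5/(4/3) = 15/4; s2: 29/2 = 29/2.
Smallest ratio is 15/4 in the row of x, so x leaves.

x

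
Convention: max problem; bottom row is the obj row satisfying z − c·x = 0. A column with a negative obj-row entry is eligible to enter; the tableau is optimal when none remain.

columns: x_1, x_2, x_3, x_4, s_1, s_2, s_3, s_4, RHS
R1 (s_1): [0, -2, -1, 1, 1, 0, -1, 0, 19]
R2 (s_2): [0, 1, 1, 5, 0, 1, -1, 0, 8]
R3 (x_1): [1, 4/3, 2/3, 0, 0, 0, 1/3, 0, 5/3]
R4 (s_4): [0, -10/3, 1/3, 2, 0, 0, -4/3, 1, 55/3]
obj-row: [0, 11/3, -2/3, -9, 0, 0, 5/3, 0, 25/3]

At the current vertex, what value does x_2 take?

0

x_2 is not in the basis, so in the current basic feasible solution x_2 = 0.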